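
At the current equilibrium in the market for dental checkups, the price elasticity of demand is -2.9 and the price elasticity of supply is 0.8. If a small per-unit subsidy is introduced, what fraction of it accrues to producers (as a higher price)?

Producer share = 29/37

For a small subsidy around the equilibrium, the benefit split depends on the relative slopes, which at a point are proportional to the elasticities.
Buyer share = εs/(εs + |εd|) = 0.8/(0.8 + 2.9) = 8/37; seller share = |εd|/(εs + |εd|) = 29/37.
So producers capture 29/37 of the subsidy.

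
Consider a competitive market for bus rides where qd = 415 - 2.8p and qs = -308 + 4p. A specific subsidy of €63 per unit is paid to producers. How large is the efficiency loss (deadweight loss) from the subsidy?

Deadweight loss = 55566/17

Pre-subsidy: 415 - 2.8p = -308 + 4p gives p* = 3615/34, q* = 1994/17.
With the subsidy, sellers receive ps = pb + 63 for each unit, where pb is the price buyers pay.
Supply in terms of pb becomes qs = -308 + 4(pb + 63) = -56 + 4pb. Setting this equal to demand: 415 - 2.8pb = -56 + 4pb, so pb = 2355/34.
Sellers receive ps = 2355/34 + 63 = 4497/34; q' = 415 − 2.8·(2355/34) = 3758/17.
The subsidy expands output by 3758/17 − 1994/17 = 1764/17 past the efficient level; on those units the gap between marginal cost and willingness to pay runs from 0 up to 63.
DWL = ½ × 63 × 1764/17 = 55566/17.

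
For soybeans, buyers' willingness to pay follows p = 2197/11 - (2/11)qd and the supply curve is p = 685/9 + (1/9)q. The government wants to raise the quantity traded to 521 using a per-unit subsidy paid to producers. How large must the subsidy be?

At q = 521, from the demand curve buyers pay pb = 2197/11 − (2/11)·521 = 105; from the supply curve sellers need ps = 685/9 + (1/9)·521 = 134.
The subsidy must fill the gap: s = ps − pb = 134 − 105 = 29.

Required subsidy s = 29 per unit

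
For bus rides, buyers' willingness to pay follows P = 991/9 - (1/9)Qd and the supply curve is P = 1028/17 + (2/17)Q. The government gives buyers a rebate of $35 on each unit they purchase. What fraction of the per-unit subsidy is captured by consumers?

Consumer share = 17/35

Pre-subsidy: 991/9 - (1/9)Q = 1028/17 + (2/17)Q gives Q* = 217 and P* = 86.
With the rebate, buyers effectively pay Pb = Ps − 35, where Ps is the price sellers receive.
On the curves, Pb = 991/9 - (1/9)Q and Ps = 1028/17 + (2/17)Q; the wedge Ps − Pb = 35 gives 1028/17 + (2/17)Q − (991/9 - (1/9)Q) = 35, so Q' = 370.
Then Pb = 991/9 − (1/9)·370 = 69 and Ps = 1028/17 + (2/17)·370 = 104.
Buyers' price falls by P* − Pb = 86 − 69 = 17; sellers' price rises by Ps − P* = 104 − 86 = 18.
So consumers capture 17/35 = 17/35 of each unit of subsidy.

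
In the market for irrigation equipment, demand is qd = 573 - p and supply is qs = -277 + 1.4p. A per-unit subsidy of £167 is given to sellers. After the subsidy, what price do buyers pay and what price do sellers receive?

Buyers pay £256.75; sellers receive £423.75

Pre-subsidy: 573 - p = -277 + 1.4p gives p* = 2125/6, q* = 1313/6.
With the subsidy, sellers receive ps = pb + 167 for each unit, where pb is the price buyers pay.
Supply in terms of pb becomes qs = -277 + 1.4(pb + 167) = -43.2 + 1.4pb. Setting this equal to demand: 573 - pb = -43.2 + 1.4pb, so pb = 256.75.
Sellers receive ps = 256.75 + 167 = 423.75; q' = 573 − 1·256.75 = 316.25.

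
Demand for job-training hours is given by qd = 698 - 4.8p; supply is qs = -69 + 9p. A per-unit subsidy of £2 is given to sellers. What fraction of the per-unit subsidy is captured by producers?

Pre-subsidy: 698 - 4.8p = -69 + 9p gives p* = 3835/69, q* = 9918/23.
With the subsidy, sellers receive ps = pb + 2 for each unit, where pb is the price buyers pay.
Supply in terms of pb becomes qs = -69 + 9(pb + 2) = -51 + 9pb. Setting this equal to demand: 698 - 4.8pb = -51 + 9pb, so pb = 3745/69.
Sellers receive ps = 3745/69 + 2 = 3883/69; q' = 698 − 4.8·(3745/69) = 10062/23.
Buyers' price falls by p* − pb = 3835/69 − 3745/69 = 30/23; sellers' price rises by ps − p* = 3883/69 − 3835/69 = 16/23.
So producers capture (16/23)/2 = 8/23 of each unit of subsidy.

Producer share = 8/23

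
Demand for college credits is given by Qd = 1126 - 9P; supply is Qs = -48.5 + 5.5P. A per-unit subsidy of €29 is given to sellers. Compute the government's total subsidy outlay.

Pre-subsidy: 1126 - 9P = -48.5 + 5.5P gives P* = 81, Q* = 397.
With the subsidy, sellers receive Ps = Pb + 29 for each unit, where Pb is the price buyers pay.
Supply in terms of Pb becomes Qs = -48.5 + 5.5(Pb + 29) = 111 + 5.5Pb. Setting this equal to demand: 1126 - 9Pb = 111 + 5.5Pb, so Pb = 70.
Sellers receive Ps = 70 + 29 = 99; Q' = 1126 − 9·70 = 496.
Government outlay = subsidy × quantity = 29 × 496 = 14384.

Government cost = €14384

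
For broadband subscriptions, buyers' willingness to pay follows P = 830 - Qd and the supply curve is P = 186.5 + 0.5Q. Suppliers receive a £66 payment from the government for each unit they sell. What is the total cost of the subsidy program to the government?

Pre-subsidy: 830 - Q = 186.5 + 0.5Q gives Q* = 429 and P* = 401.
With the subsidy, sellers receive Ps = Pb + 66 for each unit, where Pb is the price buyers pay.
On the curves, Pb = 830 - Q and Ps = 186.5 + 0.5Q; the wedge Ps − Pb = 66 gives 186.5 + 0.5Q − (830 - Q) = 66, so Q' = 473.
Then Pb = 830 − 1·473 = 357 and Ps = 186.5 + 0.5·473 = 423.
Government outlay = subsidy × quantity = 66 × 473 = 31218.

Government cost = £31218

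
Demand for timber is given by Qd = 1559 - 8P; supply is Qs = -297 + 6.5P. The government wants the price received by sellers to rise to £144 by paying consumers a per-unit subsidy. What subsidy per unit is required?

At a seller price of 144, quantity supplied is -297 + 6.5·144 = 639.
Buyers absorb 639 only when they pay Pb with 1559 − 8·Pb = 639, i.e. Pb = 115.
s = Ps − Pb = 144 − 115 = 29.

Required subsidy s = £29 per unit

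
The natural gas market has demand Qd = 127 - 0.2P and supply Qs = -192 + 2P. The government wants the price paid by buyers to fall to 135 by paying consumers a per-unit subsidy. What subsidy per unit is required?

Required subsidy s = 11 per unit

At a buyer price of 135, quantity demanded is 127 − 0.2·135 = 100.
Sellers supply 100 only when they receive Ps with -192 + 2·Ps = 100, i.e. Ps = 146.
s = Ps − Pb = 146 − 135 = 11.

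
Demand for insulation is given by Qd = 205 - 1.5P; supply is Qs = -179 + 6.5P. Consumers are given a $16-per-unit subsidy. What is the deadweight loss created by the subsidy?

Pre-subsidy: 205 - 1.5P = -179 + 6.5P gives P* = 48, Q* = 133.
With the rebate, buyers effectively pay Pb = Ps − 16, where Ps is the price sellers receive.
Demand in terms of Ps becomes Qd = 205 − 1.5(Ps − 16) = 229 - 1.5Ps. Setting this equal to supply: 229 - 1.5Ps = -179 + 6.5Ps, so Ps = 51.
Buyers pay Pb = 51 − 16 = 35; Q' = -179 + 6.5·51 = 152.5.
The subsidy expands output by 152.5 − 133 = 19.5 past the efficient level; on those units the gap between marginal cost and willingness to pay runs from 0 up to 16.
DWL = ½ × 16 × 19.5 = 156.

Deadweight loss = $156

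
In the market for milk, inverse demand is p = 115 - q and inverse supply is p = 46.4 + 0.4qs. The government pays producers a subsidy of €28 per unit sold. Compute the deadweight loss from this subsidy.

Pre-subsidy: 115 - q = 46.4 + 0.4q gives q* = 49 and p* = 66.
With the subsidy, sellers receive ps = pb + 28 for each unit, where pb is the price buyers pay.
On the curves, pb = 115 - q and ps = 46.4 + 0.4q; the wedge ps − pb = 28 gives 46.4 + 0.4q − (115 - q) = 28, so q' = 69.
Then pb = 115 − 1·69 = 46 and ps = 46.4 + 0.4·69 = 74.
The subsidy expands output by 69 − 49 = 20 past the efficient level; on those units the gap between marginal cost and willingness to pay runs from 0 up to 28.
DWL = ½ × 28 × 20 = 280.

Deadweight loss = €280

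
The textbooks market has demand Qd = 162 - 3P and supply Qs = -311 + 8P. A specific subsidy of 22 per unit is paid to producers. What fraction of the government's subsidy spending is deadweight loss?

DWL / government spending = 8/27

Pre-subsidy: 162 - 3P = -311 + 8P gives P* = 43, Q* = 33.
With the subsidy, sellers receive Ps = Pb + 22 for each unit, where Pb is the price buyers pay.
Supply in terms of Pb becomes Qs = -311 + 8(Pb + 22) = -135 + 8Pb. Setting this equal to demand: 162 - 3Pb = -135 + 8Pb, so Pb = 27.
Sellers receive Ps = 27 + 22 = 49; Q' = 162 − 3·27 = 81.
ΔCS = ½(33 + 81)(43 − 27) = 912; ΔPS = ½(33 + 81)(49 − 43) = 342.
Government spending = 22 × 81 = 1782.
DWL = ½ × 22 × (81 − 33) = 528; fraction = 528 / 1782 = 8/27.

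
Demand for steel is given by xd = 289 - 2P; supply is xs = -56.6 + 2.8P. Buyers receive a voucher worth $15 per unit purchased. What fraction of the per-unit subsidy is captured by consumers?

Pre-subsidy: 289 - 2P = -56.6 + 2.8P gives P* = 72, x* = 145.
With the rebate, buyers effectively pay Pb = Ps − 15, where Ps is the price sellers receive.
Demand in terms of Ps becomes xd = 289 − 2(Ps − 15) = 319 - 2Ps. Setting this equal to supply: 319 - 2Ps = -56.6 + 2.8Ps, so Ps = 78.25.
Buyers pay Pb = 78.25 − 15 = 63.25; x' = -56.6 + 2.8·78.25 = 162.5.
Buyers' price falls by P* − Pb = 72 − 63.25 = 8.75; sellers' price rises by Ps − P* = 78.25 − 72 = 6.25.
So consumers capture 8.75/15 = 7/12 of each unit of subsidy.

Consumer share = 7/12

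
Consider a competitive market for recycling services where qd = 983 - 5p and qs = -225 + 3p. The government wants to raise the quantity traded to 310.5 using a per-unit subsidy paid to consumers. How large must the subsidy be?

At q = 310.5, invert demand for the buyer price: pb = (983 − 310.5)/5 = 134.5; invert supply for the seller price: ps = (310.5 − (-225))/3 = 178.5.
The subsidy must fill the gap: s = ps − pb = 178.5 − 134.5 = 44.

Required subsidy s = 44 per unit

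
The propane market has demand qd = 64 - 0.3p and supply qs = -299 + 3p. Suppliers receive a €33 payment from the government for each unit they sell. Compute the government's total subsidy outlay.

Pre-subsidy: 64 - 0.3p = -299 + 3p gives p* = 110, q* = 31.
With the subsidy, sellers receive ps = pb + 33 for each unit, where pb is the price buyers pay.
Supply in terms of pb becomes qs = -299 + 3(pb + 33) = -200 + 3pb. Setting this equal to demand: 64 - 0.3pb = -200 + 3pb, so pb = 80.
Sellers receive ps = 80 + 33 = 113; q' = 64 − 0.3·80 = 40.
Government outlay = subsidy × quantity = 33 × 40 = 1320.

Government cost = €1320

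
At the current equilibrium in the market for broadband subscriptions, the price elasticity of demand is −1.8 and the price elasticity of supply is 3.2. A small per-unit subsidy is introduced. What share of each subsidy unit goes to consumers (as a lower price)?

For a small subsidy around the equilibrium, the benefit split depends on the relative slopes, which at a point are proportional to the elasticities.
Buyer share = εs/(εs + |εd|) = 3.2/(3.2 + 1.8) = 0.64; seller share = |εd|/(εs + |εd|) = 0.36.

Consumer share = 0.64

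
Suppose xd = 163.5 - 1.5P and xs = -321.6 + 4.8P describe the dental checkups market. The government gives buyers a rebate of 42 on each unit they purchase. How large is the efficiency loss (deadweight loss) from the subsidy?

Pre-subsidy: 163.5 - 1.5P = -321.6 + 4.8P gives P* = 77, x* = 48.
With the rebate, buyers effectively pay Pb = Ps − 42, where Ps is the price sellers receive.
Demand in terms of Ps becomes xd = 163.5 − 1.5(Ps − 42) = 226.5 - 1.5Ps. Setting this equal to supply: 226.5 - 1.5Ps = -321.6 + 4.8Ps, so Ps = 87.
Buyers pay Pb = 87 − 42 = 45; x' = -321.6 + 4.8·87 = 96.
The subsidy expands output by 96 − 48 = 48 past the efficient level; on those units the gap between marginal cost and willingness to pay runs from 0 up to 42.
DWL = ½ × 42 × 48 = 1008.

Deadweight loss = 1008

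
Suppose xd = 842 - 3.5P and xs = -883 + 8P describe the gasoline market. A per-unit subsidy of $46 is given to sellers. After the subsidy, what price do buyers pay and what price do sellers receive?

Pre-subsidy: 842 - 3.5P = -883 + 8P gives P* = 150, x* = 317.
With the subsidy, sellers receive Ps = Pb + 46 for each unit, where Pb is the price buyers pay.
Supply in terms of Pb becomes xs = -883 + 8(Pb + 46) = -515 + 8Pb. Setting this equal to demand: 842 - 3.5Pb = -515 + 8Pb, so Pb = 118.
Sellers receive Ps = 118 + 46 = 164; x' = 842 − 3.5·118 = 429.

Buyers pay $118; sellers receive $164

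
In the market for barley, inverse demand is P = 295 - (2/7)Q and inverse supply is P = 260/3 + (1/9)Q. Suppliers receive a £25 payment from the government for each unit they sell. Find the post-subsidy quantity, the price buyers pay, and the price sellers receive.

Q' = 588; buyers pay £127; sellers receive £152

Pre-subsidy: 295 - (2/7)Q = 260/3 + (1/9)Q gives Q* = 525 and P* = 145.
With the subsidy, sellers receive Ps = Pb + 25 for each unit, where Pb is the price buyers pay.
On the curves, Pb = 295 - (2/7)Q and Ps = 260/3 + (1/9)Q; the wedge Ps − Pb = 25 gives 260/3 + (1/9)Q − (295 - (2/7)Q) = 25, so Q' = 588.
Then Pb = 295 − (2/7)·588 = 127 and Ps = 260/3 + (1/9)·588 = 152.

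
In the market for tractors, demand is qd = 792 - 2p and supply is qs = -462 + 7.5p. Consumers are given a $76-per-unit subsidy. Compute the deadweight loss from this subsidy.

Deadweight loss = $4560

Pre-subsidy: 792 - 2p = -462 + 7.5p gives p* = 132, q* = 528.
With the rebate, buyers effectively pay pb = ps − 76, where ps is the price sellers receive.
Demand in terms of ps becomes qd = 792 − 2(ps − 76) = 944 - 2ps. Setting this equal to supply: 944 - 2ps = -462 + 7.5ps, so ps = 148.
Buyers pay pb = 148 − 76 = 72; q' = -462 + 7.5·148 = 648.
The subsidy expands output by 648 − 528 = 120 past the efficient level; on those units the gap between marginal cost and willingness to pay runs from 0 up to 76.
DWL = ½ × 76 × 120 = 4560.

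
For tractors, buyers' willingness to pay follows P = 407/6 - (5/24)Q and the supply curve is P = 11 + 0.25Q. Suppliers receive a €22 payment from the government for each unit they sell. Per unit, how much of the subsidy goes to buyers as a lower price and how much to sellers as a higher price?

Pre-subsidy: 407/6 - (5/24)Q = 11 + 0.25Q gives Q* = 124 and P* = 42.
With the subsidy, sellers receive Ps = Pb + 22 for each unit, where Pb is the price buyers pay.
On the curves, Pb = 407/6 - (5/24)Q and Ps = 11 + 0.25Q; the wedge Ps − Pb = 22 gives 11 + 0.25Q − (407/6 - (5/24)Q) = 22, so Q' = 172.
Then Pb = 407/6 − (5/24)·172 = 32 and Ps = 11 + 0.25·172 = 54.
Buyers' price falls by P* − Pb = 42 − 32 = 10; sellers' price rises by Ps − P* = 54 − 42 = 12.

Buyers gain €10 per unit; sellers gain €12 per unit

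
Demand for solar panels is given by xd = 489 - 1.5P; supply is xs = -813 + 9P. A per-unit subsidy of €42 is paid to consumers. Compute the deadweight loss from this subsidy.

Pre-subsidy: 489 - 1.5P = -813 + 9P gives P* = 124, x* = 303.
With the rebate, buyers effectively pay Pb = Ps − 42, where Ps is the price sellers receive.
Demand in terms of Ps becomes xd = 489 − 1.5(Ps − 42) = 552 - 1.5Ps. Setting this equal to supply: 552 - 1.5Ps = -813 + 9Ps, so Ps = 130.
Buyers pay Pb = 130 − 42 = 88; x' = -813 + 9·130 = 357.
The subsidy expands output by 357 − 303 = 54 past the efficient level; on those units the gap between marginal cost and willingness to pay runs from 0 up to 42.
DWL = ½ × 42 × 54 = 1134.

Deadweight loss = €1134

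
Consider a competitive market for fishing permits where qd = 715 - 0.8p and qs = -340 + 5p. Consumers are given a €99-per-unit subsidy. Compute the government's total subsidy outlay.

Pre-subsidy: 715 - 0.8p = -340 + 5p gives p* = 5275/29, q* = 16515/29.
With the rebate, buyers effectively pay pb = ps − 99, where ps is the price sellers receive.
Demand in terms of ps becomes qd = 715 − 0.8(ps − 99) = 794.2 - 0.8ps. Setting this equal to supply: 794.2 - 0.8ps = -340 + 5ps, so ps = 5671/29.
Buyers pay pb = 5671/29 − 99 = 2800/29; q' = -340 + 5·(5671/29) = 18495/29.
Government outlay = subsidy × quantity = 99 × 18495/29 = 1831005/29.

Government cost = 1831005/29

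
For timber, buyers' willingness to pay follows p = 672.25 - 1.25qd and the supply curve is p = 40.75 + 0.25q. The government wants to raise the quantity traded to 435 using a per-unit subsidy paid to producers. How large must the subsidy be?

Required subsidy s = 21 per unit

At q = 435, from the demand curve buyers pay pb = 672.25 − 1.25·435 = 128.5; from the supply curve sellers need ps = 40.75 + 0.25·435 = 149.5.
The subsidy must fill the gap: s = ps − pb = 149.5 − 128.5 = 21.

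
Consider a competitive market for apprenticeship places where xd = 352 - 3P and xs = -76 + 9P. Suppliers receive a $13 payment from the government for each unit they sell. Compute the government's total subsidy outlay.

Pre-subsidy: 352 - 3P = -76 + 9P gives P* = 107/3, x* = 245.
With the subsidy, sellers receive Ps = Pb + 13 for each unit, where Pb is the price buyers pay.
Supply in terms of Pb becomes xs = -76 + 9(Pb + 13) = 41 + 9Pb. Setting this equal to demand: 352 - 3Pb = 41 + 9Pb, so Pb = 311/12.
Sellers receive Ps = 311/12 + 13 = 467/12; x' = 352 − 3·(311/12) = 274.25.
Government outlay = subsidy × quantity = 13 × 274.25 = 3565.25.

Government cost = $3565.25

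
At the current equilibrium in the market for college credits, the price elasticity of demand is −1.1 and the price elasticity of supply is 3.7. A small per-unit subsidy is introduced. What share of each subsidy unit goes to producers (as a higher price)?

Producer share = 11/48

For a small subsidy around the equilibrium, the benefit split depends on the relative slopes, which at a point are proportional to the elasticities.
Buyer share = εs/(εs + |εd|) = 3.7/(3.7 + 1.1) = 37/48; seller share = |εd|/(εs + |εd|) = 11/48.
So producers capture 11/48 of the subsidy.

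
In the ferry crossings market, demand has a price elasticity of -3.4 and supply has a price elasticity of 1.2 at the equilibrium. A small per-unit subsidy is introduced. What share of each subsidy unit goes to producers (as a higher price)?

Producer share = 17/23

For a small subsidy around the equilibrium, the benefit split depends on the relative slopes, which at a point are proportional to the elasticities.
Buyer share = εs/(εs + |εd|) = 1.2/(1.2 + 3.4) = 6/23; seller share = |εd|/(εs + |εd|) = 17/23.
So producers capture 17/23 of the subsidy.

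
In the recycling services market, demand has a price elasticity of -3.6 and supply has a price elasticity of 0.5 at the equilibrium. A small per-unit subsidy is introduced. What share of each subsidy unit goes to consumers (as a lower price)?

For a small subsidy around the equilibrium, the benefit split depends on the relative slopes, which at a point are proportional to the elasticities.
Buyer share = εs/(εs + |εd|) = 0.5/(0.5 + 3.6) = 5/41; seller share = |εd|/(εs + |εd|) = 36/41.

Consumer share = 5/41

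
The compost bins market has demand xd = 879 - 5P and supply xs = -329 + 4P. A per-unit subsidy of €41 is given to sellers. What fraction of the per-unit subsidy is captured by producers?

Producer share = 5/9

Pre-subsidy: 879 - 5P = -329 + 4P gives P* = 1208/9, x* = 1871/9.
With the subsidy, sellers receive Ps = Pb + 41 for each unit, where Pb is the price buyers pay.
Supply in terms of Pb becomes xs = -329 + 4(Pb + 41) = -165 + 4Pb. Setting this equal to demand: 879 - 5Pb = -165 + 4Pb, so Pb = 116.
Sellers receive Ps = 116 + 41 = 157; x' = 879 − 5·116 = 299.
Buyers' price falls by P* − Pb = 1208/9 − 116 = 164/9; sellers' price rises by Ps − P* = 157 − 1208/9 = 205/9.
So producers capture (205/9)/41 = 5/9 of each unit of subsidy.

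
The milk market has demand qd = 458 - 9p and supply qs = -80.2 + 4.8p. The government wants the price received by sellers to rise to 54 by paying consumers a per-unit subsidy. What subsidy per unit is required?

At a seller price of 54, quantity supplied is -80.2 + 4.8·54 = 179.
Buyers absorb 179 only when they pay pb with 458 − 9·pb = 179, i.e. pb = 31.
s = ps − pb = 54 − 31 = 23.

Required subsidy s = 23 per unit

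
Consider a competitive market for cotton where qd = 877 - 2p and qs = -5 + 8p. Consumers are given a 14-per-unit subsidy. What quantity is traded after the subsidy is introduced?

Pre-subsidy: 877 - 2p = -5 + 8p gives p* = 88.2, q* = 700.6.
With the rebate, buyers effectively pay pb = ps − 14, where ps is the price sellers receive.
Demand in terms of ps becomes qd = 877 − 2(ps − 14) = 905 - 2ps. Setting this equal to supply: 905 - 2ps = -5 + 8ps, so ps = 91.
Buyers pay pb = 91 − 14 = 77; q' = -5 + 8·91 = 723.

q' = 723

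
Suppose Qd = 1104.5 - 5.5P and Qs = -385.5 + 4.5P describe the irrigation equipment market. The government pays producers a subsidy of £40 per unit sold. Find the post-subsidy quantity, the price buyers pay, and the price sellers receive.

Pre-subsidy: 1104.5 - 5.5P = -385.5 + 4.5P gives P* = 149, Q* = 285.
With the subsidy, sellers receive Ps = Pb + 40 for each unit, where Pb is the price buyers pay.
Supply in terms of Pb becomes Qs = -385.5 + 4.5(Pb + 40) = -205.5 + 4.5Pb. Setting this equal to demand: 1104.5 - 5.5Pb = -205.5 + 4.5Pb, so Pb = 131.
Sellers receive Ps = 131 + 40 = 171; Q' = 1104.5 − 5.5·131 = 384.

Q' = 384; buyers pay £131; sellers receive £171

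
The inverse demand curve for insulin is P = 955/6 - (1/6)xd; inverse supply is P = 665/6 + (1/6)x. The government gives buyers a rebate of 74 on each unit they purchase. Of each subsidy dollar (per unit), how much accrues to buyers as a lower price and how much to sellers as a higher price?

Pre-subsidy: 955/6 - (1/6)x = 665/6 + (1/6)x gives x* = 145 and P* = 135.
With the rebate, buyers effectively pay Pb = Ps − 74, where Ps is the price sellers receive.
On the curves, Pb = 955/6 - (1/6)x and Ps = 665/6 + (1/6)x; the wedge Ps − Pb = 74 gives 665/6 + (1/6)x − (955/6 - (1/6)x) = 74, so x' = 367.
Then Pb = 955/6 − (1/6)·367 = 98 and Ps = 665/6 + (1/6)·367 = 172.
Buyers' price falls by P* − Pb = 135 − 98 = 37; sellers' price rises by Ps − P* = 172 − 135 = 37.

Buyers gain 37 per unit; sellers gain 37 per unit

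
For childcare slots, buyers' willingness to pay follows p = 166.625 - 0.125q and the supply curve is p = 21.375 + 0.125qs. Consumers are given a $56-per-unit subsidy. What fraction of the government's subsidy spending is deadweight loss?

Pre-subsidy: 166.625 - 0.125q = 21.375 + 0.125q gives q* = 581 and p* = 94.
With the rebate, buyers effectively pay pb = ps − 56, where ps is the price sellers receive.
On the curves, pb = 166.625 - 0.125q and ps = 21.375 + 0.125q; the wedge ps − pb = 56 gives 21.375 + 0.125q − (166.625 - 0.125q) = 56, so q' = 805.
Then pb = 166.625 − 0.125·805 = 66 and ps = 21.375 + 0.125·805 = 122.
ΔCS = ½(581 + 805)(94 − 66) = 19404; ΔPS = ½(581 + 805)(122 − 94) = 19404.
Government spending = 56 × 805 = 45080.
DWL = ½ × 56 × (805 − 581) = 6272; fraction = 6272 / 45080 = 16/115.

DWL / government spending = 16/115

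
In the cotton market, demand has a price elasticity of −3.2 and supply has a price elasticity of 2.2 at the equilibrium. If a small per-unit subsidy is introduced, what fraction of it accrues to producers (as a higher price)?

For a small subsidy around the equilibrium, the benefit split depends on the relative slopes, which at a point are proportional to the elasticities.
Buyer share = εs/(εs + |εd|) = 2.2/(2.2 + 3.2) = 11/27; seller share = |εd|/(εs + |εd|) = 16/27.
So producers capture 16/27 of the subsidy.

Producer share = 16/27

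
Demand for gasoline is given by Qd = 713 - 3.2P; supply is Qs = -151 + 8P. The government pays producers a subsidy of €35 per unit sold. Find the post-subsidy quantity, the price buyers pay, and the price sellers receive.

Q' = 3823/7; buyers pay 365/7; sellers receive 610/7

Pre-subsidy: 713 - 3.2P = -151 + 8P gives P* = 540/7, Q* = 3263/7.
With the subsidy, sellers receive Ps = Pb + 35 for each unit, where Pb is the price buyers pay.
Supply in terms of Pb becomes Qs = -151 + 8(Pb + 35) = 129 + 8Pb. Setting this equal to demand: 713 - 3.2Pb = 129 + 8Pb, so Pb = 365/7.
Sellers receive Ps = 365/7 + 35 = 610/7; Q' = 713 − 3.2·(365/7) = 3823/7.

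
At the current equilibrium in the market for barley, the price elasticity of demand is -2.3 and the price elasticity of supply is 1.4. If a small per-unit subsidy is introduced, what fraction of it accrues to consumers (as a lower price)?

For a small subsidy around the equilibrium, the benefit split depends on the relative slopes, which at a point are proportional to the elasticities.
Buyer share = εs/(εs + |εd|) = 1.4/(1.4 + 2.3) = 14/37; seller share = |εd|/(εs + |εd|) = 23/37.

Consumer share = 14/37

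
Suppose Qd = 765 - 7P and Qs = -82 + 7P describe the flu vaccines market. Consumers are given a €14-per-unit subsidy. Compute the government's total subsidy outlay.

Government cost = €5467

Pre-subsidy: 765 - 7P = -82 + 7P gives P* = 60.5, Q* = 341.5.
With the rebate, buyers effectively pay Pb = Ps − 14, where Ps is the price sellers receive.
Demand in terms of Ps becomes Qd = 765 − 7(Ps − 14) = 863 - 7Ps. Setting this equal to supply: 863 - 7Ps = -82 + 7Ps, so Ps = 67.5.
Buyers pay Pb = 67.5 − 14 = 53.5; Q' = -82 + 7·67.5 = 390.5.
Government outlay = subsidy × quantity = 14 × 390.5 = 5467.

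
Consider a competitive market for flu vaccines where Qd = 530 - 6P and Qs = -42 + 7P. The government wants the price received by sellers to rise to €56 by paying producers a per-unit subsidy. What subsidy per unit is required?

At a seller price of 56, quantity supplied is -42 + 7·56 = 350.
Buyers absorb 350 only when they pay Pb with 530 − 6·Pb = 350, i.e. Pb = 30.
s = Ps − Pb = 56 − 30 = 26.

Required subsidy s = €26 per unit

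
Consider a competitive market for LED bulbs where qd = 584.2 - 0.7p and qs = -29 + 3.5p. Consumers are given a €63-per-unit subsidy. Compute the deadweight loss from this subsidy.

Deadweight loss = €1157.625

Pre-subsidy: 584.2 - 0.7p = -29 + 3.5p gives p* = 146, q* = 482.
With the rebate, buyers effectively pay pb = ps − 63, where ps is the price sellers receive.
Demand in terms of ps becomes qd = 584.2 − 0.7(ps − 63) = 628.3 - 0.7ps. Setting this equal to supply: 628.3 - 0.7ps = -29 + 3.5ps, so ps = 156.5.
Buyers pay pb = 156.5 − 63 = 93.5; q' = -29 + 3.5·156.5 = 518.75.
The subsidy expands output by 518.75 − 482 = 36.75 past the efficient level; on those units the gap between marginal cost and willingness to pay runs from 0 up to 63.
DWL = ½ × 63 × 36.75 = 1157.625.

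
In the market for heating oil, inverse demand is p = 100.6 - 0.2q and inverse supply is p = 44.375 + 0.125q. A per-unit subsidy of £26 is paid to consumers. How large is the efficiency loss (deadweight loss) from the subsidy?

Pre-subsidy: 100.6 - 0.2q = 44.375 + 0.125q gives q* = 173 and p* = 66.
With the rebate, buyers effectively pay pb = ps − 26, where ps is the price sellers receive.
On the curves, pb = 100.6 - 0.2q and ps = 44.375 + 0.125q; the wedge ps − pb = 26 gives 44.375 + 0.125q − (100.6 - 0.2q) = 26, so q' = 253.
Then pb = 100.6 − 0.2·253 = 50 and ps = 44.375 + 0.125·253 = 76.
The subsidy expands output by 253 − 173 = 80 past the efficient level; on those units the gap between marginal cost and willingness to pay runs from 0 up to 26.
DWL = ½ × 26 × 80 = 1040.

Deadweight loss = £1040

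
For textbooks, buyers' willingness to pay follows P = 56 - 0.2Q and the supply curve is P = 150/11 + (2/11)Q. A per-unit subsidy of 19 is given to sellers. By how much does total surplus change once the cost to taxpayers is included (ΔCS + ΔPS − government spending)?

Net change in total surplus = -19855/42

Pre-subsidy: 56 - 0.2Q = 150/11 + (2/11)Q gives Q* = 2330/21 and P* = 710/21.
With the subsidy, sellers receive Ps = Pb + 19 for each unit, where Pb is the price buyers pay.
On the curves, Pb = 56 - 0.2Q and Ps = 150/11 + (2/11)Q; the wedge Ps − Pb = 19 gives 150/11 + (2/11)Q − (56 - 0.2Q) = 19, so Q' = 1125/7.
Then Pb = 56 − 0.2·(1125/7) = 167/7 and Ps = 150/11 + (2/11)·(1125/7) = 300/7.
ΔCS = ½(2330/21 + 1125/7)(710/21 − 167/7) = 170335/126; ΔPS = ½(2330/21 + 1125/7)(300/7 − 710/21) = 77425/63.
Government spending = 19 × 1125/7 = 21375/7.
Net change = 170335/126 + 77425/63 − 21375/7 = -19855/42. The loss equals the DWL triangle ½·19·1045/21.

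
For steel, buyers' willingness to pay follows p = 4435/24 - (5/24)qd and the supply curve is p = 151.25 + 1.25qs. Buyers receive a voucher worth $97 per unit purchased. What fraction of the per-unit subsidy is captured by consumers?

Pre-subsidy: 4435/24 - (5/24)q = 151.25 + 1.25q gives q* = 23 and p* = 180.
With the rebate, buyers effectively pay pb = ps − 97, where ps is the price sellers receive.
On the curves, pb = 4435/24 - (5/24)q and ps = 151.25 + 1.25q; the wedge ps − pb = 97 gives 151.25 + 1.25q − (4435/24 - (5/24)q) = 97, so q' = 3133/35.
Then pb = 4435/24 − (5/24)·(3133/35) = 1163/7 and ps = 151.25 + 1.25·(3133/35) = 1842/7.
Buyers' price falls by p* − pb = 180 − 1163/7 = 97/7; sellers' price rises by ps − p* = 1842/7 − 180 = 582/7.
So consumers capture (97/7)/97 = 1/7 of each unit of subsidy.

Consumer share = 1/7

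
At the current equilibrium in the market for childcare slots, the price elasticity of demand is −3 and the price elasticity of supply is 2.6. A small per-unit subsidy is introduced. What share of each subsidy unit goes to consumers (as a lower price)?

For a small subsidy around the equilibrium, the benefit split depends on the relative slopes, which at a point are proportional to the elasticities.
Buyer share = εs/(εs + |εd|) = 2.6/(2.6 + 3) = 13/28; seller share = |εd|/(εs + |εd|) = 15/28.

Consumer share = 13/28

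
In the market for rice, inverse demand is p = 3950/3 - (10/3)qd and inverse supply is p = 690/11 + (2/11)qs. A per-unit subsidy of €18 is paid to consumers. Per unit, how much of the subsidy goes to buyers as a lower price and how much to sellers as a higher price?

Buyers gain 495/29 per unit; sellers gain 27/29 per unit

Pre-subsidy: 3950/3 - (10/3)q = 690/11 + (2/11)q gives q* = 10345/29 and p* = 3700/29.
With the rebate, buyers effectively pay pb = ps − 18, where ps is the price sellers receive.
On the curves, pb = 3950/3 - (10/3)q and ps = 690/11 + (2/11)q; the wedge ps − pb = 18 gives 690/11 + (2/11)q − (3950/3 - (10/3)q) = 18, so q' = 20987/58.
Then pb = 3950/3 − (10/3)·(20987/58) = 3205/29 and ps = 690/11 + (2/11)·(20987/58) = 3727/29.
Buyers' price falls by p* − pb = 3700/29 − 3205/29 = 495/29; sellers' price rises by ps − p* = 3727/29 − 3700/29 = 27/29.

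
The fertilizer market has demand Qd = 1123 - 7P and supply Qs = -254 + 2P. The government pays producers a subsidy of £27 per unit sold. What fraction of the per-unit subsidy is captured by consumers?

Consumer share = 2/9

Pre-subsidy: 1123 - 7P = -254 + 2P gives P* = 153, Q* = 52.
With the subsidy, sellers receive Ps = Pb + 27 for each unit, where Pb is the price buyers pay.
Supply in terms of Pb becomes Qs = -254 + 2(Pb + 27) = -200 + 2Pb. Setting this equal to demand: 1123 - 7Pb = -200 + 2Pb, so Pb = 147.
Sellers receive Ps = 147 + 27 = 174; Q' = 1123 − 7·147 = 94.
Buyers' price falls by P* − Pb = 153 − 147 = 6; sellers' price rises by Ps − P* = 174 − 153 = 21.
So consumers capture 6/27 = 2/9 of each unit of subsidy.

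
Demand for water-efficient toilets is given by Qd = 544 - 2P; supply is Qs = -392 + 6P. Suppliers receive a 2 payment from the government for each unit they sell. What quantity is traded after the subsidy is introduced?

Pre-subsidy: 544 - 2P = -392 + 6P gives P* = 117, Q* = 310.
With the subsidy, sellers receive Ps = Pb + 2 for each unit, where Pb is the price buyers pay.
Supply in terms of Pb becomes Qs = -392 + 6(Pb + 2) = -380 + 6Pb. Setting this equal to demand: 544 - 2Pb = -380 + 6Pb, so Pb = 115.5.
Sellers receive Ps = 115.5 + 2 = 117.5; Q' = 544 − 2·115.5 = 313.

Q' = 313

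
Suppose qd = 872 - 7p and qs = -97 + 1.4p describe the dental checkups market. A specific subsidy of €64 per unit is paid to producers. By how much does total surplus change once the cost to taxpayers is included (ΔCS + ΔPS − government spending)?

Net change in total surplus = -7168/3

Pre-subsidy: 872 - 7p = -97 + 1.4p gives p* = 1615/14, q* = 64.5.
With the subsidy, sellers receive ps = pb + 64 for each unit, where pb is the price buyers pay.
Supply in terms of pb becomes qs = -97 + 1.4(pb + 64) = -7.4 + 1.4pb. Setting this equal to demand: 872 - 7pb = -7.4 + 1.4pb, so pb = 4397/42.
Sellers receive ps = 4397/42 + 64 = 7085/42; q' = 872 − 7·(4397/42) = 835/6.
ΔCS = ½(64.5 + 835/6)(1615/14 − 4397/42) = 9776/9; ΔPS = ½(64.5 + 835/6)(7085/42 − 1615/14) = 48880/9.
Government spending = 64 × 835/6 = 26720/3.
Net change = 9776/9 + 48880/9 − 26720/3 = -7168/3. The loss equals the DWL triangle ½·64·224/3.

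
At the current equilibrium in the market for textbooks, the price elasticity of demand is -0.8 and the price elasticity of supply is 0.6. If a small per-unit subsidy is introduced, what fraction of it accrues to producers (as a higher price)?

Producer share = 4/7

For a small subsidy around the equilibrium, the benefit split depends on the relative slopes, which at a point are proportional to the elasticities.
Buyer share = εs/(εs + |εd|) = 0.6/(0.6 + 0.8) = 3/7; seller share = |εd|/(εs + |εd|) = 4/7.
So producers capture 4/7 of the subsidy.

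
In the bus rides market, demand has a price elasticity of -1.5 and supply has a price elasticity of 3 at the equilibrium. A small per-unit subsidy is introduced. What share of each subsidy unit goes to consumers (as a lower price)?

For a small subsidy around the equilibrium, the benefit split depends on the relative slopes, which at a point are proportional to the elasticities.
Buyer share = εs/(εs + |εd|) = 3/(3 + 1.5) = 2/3; seller share = |εd|/(εs + |εd|) = 1/3.

Consumer share = 2/3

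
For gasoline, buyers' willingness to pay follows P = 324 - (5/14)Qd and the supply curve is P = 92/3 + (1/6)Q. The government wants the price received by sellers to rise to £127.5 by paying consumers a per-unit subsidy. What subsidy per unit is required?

At a seller price of 127.5, quantity supplied is -184 + 6·127.5 = 581.
Buyers absorb 581 only when they pay Pb = 324 − (5/14)·581 = 116.5.
s = Ps − Pb = 127.5 − 116.5 = 11.

Required subsidy s = £11 per unit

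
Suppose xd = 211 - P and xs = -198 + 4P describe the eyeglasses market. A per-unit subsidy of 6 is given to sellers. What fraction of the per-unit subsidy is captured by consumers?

Pre-subsidy: 211 - P = -198 + 4P gives P* = 81.8, x* = 129.2.
With the subsidy, sellers receive Ps = Pb + 6 for each unit, where Pb is the price buyers pay.
Supply in terms of Pb becomes xs = -198 + 4(Pb + 6) = -174 + 4Pb. Setting this equal to demand: 211 - Pb = -174 + 4Pb, so Pb = 77.
Sellers receive Ps = 77 + 6 = 83; x' = 211 − 1·77 = 134.
Buyers' price falls by P* − Pb = 81.8 − 77 = 4.8; sellers' price rises by Ps − P* = 83 − 81.8 = 1.2.
So consumers capture 4.8/6 = 0.8 of each unit of subsidy.

Consumer share = 0.8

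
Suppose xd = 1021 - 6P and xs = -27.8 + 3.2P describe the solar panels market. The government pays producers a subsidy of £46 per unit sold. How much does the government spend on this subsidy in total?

Pre-subsidy: 1021 - 6P = -27.8 + 3.2P gives P* = 114, x* = 337.
With the subsidy, sellers receive Ps = Pb + 46 for each unit, where Pb is the price buyers pay.
Supply in terms of Pb becomes xs = -27.8 + 3.2(Pb + 46) = 119.4 + 3.2Pb. Setting this equal to demand: 1021 - 6Pb = 119.4 + 3.2Pb, so Pb = 98.
Sellers receive Ps = 98 + 46 = 144; x' = 1021 − 6·98 = 433.
Government outlay = subsidy × quantity = 46 × 433 = 19918.

Government cost = £19918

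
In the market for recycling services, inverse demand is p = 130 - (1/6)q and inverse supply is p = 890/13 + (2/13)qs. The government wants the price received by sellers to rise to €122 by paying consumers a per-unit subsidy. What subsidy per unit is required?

At a seller price of 122, quantity supplied is -445 + 6.5·122 = 348.
Buyers absorb 348 only when they pay pb = 130 − (1/6)·348 = 72.
s = ps − pb = 122 − 72 = 50.

Required subsidy s = €50 per unit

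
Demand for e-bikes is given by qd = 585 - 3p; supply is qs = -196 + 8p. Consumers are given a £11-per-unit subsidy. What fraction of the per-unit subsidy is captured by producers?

Pre-subsidy: 585 - 3p = -196 + 8p gives p* = 71, q* = 372.
With the rebate, buyers effectively pay pb = ps − 11, where ps is the price sellers receive.
Demand in terms of ps becomes qd = 585 − 3(ps − 11) = 618 - 3ps. Setting this equal to supply: 618 - 3ps = -196 + 8ps, so ps = 74.
Buyers pay pb = 74 − 11 = 63; q' = -196 + 8·74 = 396.
Buyers' price falls by p* − pb = 71 − 63 = 8; sellers' price rises by ps − p* = 74 − 71 = 3.
So producers capture 3/11 = 3/11 of each unit of subsidy.

Producer share = 3/11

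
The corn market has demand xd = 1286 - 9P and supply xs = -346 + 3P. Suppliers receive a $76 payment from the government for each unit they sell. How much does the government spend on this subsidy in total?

Government cost = $17708

Pre-subsidy: 1286 - 9P = -346 + 3P gives P* = 136, x* = 62.
With the subsidy, sellers receive Ps = Pb + 76 for each unit, where Pb is the price buyers pay.
Supply in terms of Pb becomes xs = -346 + 3(Pb + 76) = -118 + 3Pb. Setting this equal to demand: 1286 - 9Pb = -118 + 3Pb, so Pb = 117.
Sellers receive Ps = 117 + 76 = 193; x' = 1286 − 9·117 = 233.
Government outlay = subsidy × quantity = 76 × 233 = 17708.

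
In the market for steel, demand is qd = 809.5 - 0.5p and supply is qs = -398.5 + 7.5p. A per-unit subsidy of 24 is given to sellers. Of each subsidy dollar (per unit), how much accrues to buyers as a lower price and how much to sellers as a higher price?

Buyers gain 22.5 per unit; sellers gain 1.5 per unit

Pre-subsidy: 809.5 - 0.5p = -398.5 + 7.5p gives p* = 151, q* = 734.
With the subsidy, sellers receive ps = pb + 24 for each unit, where pb is the price buyers pay.
Supply in terms of pb becomes qs = -398.5 + 7.5(pb + 24) = -218.5 + 7.5pb. Setting this equal to demand: 809.5 - 0.5pb = -218.5 + 7.5pb, so pb = 128.5.
Sellers receive ps = 128.5 + 24 = 152.5; q' = 809.5 − 0.5·128.5 = 745.25.
Buyers' price falls by p* − pb = 151 − 128.5 = 22.5; sellers' price rises by ps − p* = 152.5 − 151 = 1.5.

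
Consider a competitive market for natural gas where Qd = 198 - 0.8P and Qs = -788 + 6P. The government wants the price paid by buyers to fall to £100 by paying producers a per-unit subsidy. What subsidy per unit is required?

At a buyer price of 100, quantity demanded is 198 − 0.8·100 = 118.
Sellers supply 118 only when they receive Ps with -788 + 6·Ps = 118, i.e. Ps = 151.
s = Ps − Pb = 151 − 100 = 51.

Required subsidy s = £51 per unit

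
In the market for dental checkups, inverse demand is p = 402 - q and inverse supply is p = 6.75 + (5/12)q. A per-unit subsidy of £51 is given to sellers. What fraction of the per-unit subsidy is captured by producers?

Pre-subsidy: 402 - q = 6.75 + (5/12)q gives q* = 279 and p* = 123.
With the subsidy, sellers receive ps = pb + 51 for each unit, where pb is the price buyers pay.
On the curves, pb = 402 - q and ps = 6.75 + (5/12)q; the wedge ps − pb = 51 gives 6.75 + (5/12)q − (402 - q) = 51, so q' = 315.
Then pb = 402 − 1·315 = 87 and ps = 6.75 + (5/12)·315 = 138.
Buyers' price falls by p* − pb = 123 − 87 = 36; sellers' price rises by ps − p* = 138 − 123 = 15.
So producers capture 15/51 = 5/17 of each unit of subsidy.

Producer share = 5/17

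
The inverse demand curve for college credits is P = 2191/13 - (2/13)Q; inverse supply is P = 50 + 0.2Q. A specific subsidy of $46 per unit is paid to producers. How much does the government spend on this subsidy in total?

Pre-subsidy: 2191/13 - (2/13)Q = 50 + 0.2Q gives Q* = 335 and P* = 117.
With the subsidy, sellers receive Ps = Pb + 46 for each unit, where Pb is the price buyers pay.
On the curves, Pb = 2191/13 - (2/13)Q and Ps = 50 + 0.2Q; the wedge Ps − Pb = 46 gives 50 + 0.2Q − (2191/13 - (2/13)Q) = 46, so Q' = 465.
Then Pb = 2191/13 − (2/13)·465 = 97 and Ps = 50 + 0.2·465 = 143.
Government outlay = subsidy × quantity = 46 × 465 = 21390.

Government cost = $21390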